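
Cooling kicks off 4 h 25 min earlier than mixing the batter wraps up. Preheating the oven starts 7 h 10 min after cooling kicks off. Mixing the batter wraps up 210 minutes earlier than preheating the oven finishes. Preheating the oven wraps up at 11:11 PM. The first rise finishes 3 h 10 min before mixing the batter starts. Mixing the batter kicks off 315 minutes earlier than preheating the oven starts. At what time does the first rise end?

Mixing the batter ends at 11:11 PM − 210 min = 7:41 PM.
Cooling starts at 7:41 PM − 265 min = 3:16 PM.
Preheating the oven starts at 3:16 PM + 430 min = 10:26 PM.
Mixing the batter starts at 10:26 PM − 315 min = 5:11 PM.
The first rise ends at 5:11 PM − 190 min = 2:01 PM.

2:01 PM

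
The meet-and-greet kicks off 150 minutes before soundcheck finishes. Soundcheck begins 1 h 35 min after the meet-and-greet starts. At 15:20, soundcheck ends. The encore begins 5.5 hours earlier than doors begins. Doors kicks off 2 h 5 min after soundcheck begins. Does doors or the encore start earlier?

the encore

The meet-and-greet starts at 15:20 − 150 min = 12:50.
Soundcheck starts at 12:50 + 95 min = 14:25.
Doors starts at 14:25 + 125 min = 16:30.
The encore starts at 16:30 − 330 min = 11:00.
Doors starts at 16:30 and the encore starts at 11:00, so the encore is first.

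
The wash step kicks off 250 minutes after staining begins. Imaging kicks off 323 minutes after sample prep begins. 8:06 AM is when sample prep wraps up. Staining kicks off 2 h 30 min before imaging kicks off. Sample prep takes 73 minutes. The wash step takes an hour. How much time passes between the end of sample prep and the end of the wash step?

6 h 50 min

Sample prep starts at 8:06 AM − 73 min = 6:53 AM.
Imaging starts at 6:53 AM + 323 min = 12:16 PM.
Staining starts at 12:16 PM − 150 min = 9:46 AM.
The wash step starts at 9:46 AM + 250 min = 1:56 PM.
The wash step ends at 1:56 PM + 60 min = 2:56 PM.
From 8:06 AM to 2:56 PM is 6 h 50 min.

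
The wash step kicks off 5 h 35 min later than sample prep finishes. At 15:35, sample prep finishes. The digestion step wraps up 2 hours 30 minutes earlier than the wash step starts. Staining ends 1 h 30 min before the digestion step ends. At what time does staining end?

The wash step starts at 15:35 + 335 min = 21:10.
The digestion step ends at 21:10 − 150 min = 18:40.
Staining ends at 18:40 − 90 min = 17:10.

17:10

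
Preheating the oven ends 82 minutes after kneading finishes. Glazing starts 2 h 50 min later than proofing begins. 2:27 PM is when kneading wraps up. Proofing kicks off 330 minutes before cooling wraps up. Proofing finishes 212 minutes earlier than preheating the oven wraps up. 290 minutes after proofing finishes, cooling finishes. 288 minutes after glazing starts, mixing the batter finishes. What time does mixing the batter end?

7:15 PM

Preheating the oven ends at 2:27 PM + 82 min = 3:49 PM.
Proofing ends at 3:49 PM − 212 min = 12:17 PM.
Cooling ends at 12:17 PM + 290 min = 5:07 PM.
Proofing starts at 5:07 PM − 330 min = 11:37 AM.
Glazing starts at 11:37 AM + 170 min = 2:27 PM.
Mixing the batter ends at 2:27 PM + 288 min = 7:15 PM.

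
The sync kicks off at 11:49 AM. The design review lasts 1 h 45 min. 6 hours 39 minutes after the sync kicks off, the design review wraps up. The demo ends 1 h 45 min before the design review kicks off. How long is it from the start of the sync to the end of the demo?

The design review ends at 11:49 AM + 399 min = 6:28 PM.
The design review starts at 6:28 PM − 105 min = 4:43 PM.
The demo ends at 4:43 PM − 105 min = 2:58 PM.
From 11:49 AM to 2:58 PM is 3 h 9 min.

3 h 9 min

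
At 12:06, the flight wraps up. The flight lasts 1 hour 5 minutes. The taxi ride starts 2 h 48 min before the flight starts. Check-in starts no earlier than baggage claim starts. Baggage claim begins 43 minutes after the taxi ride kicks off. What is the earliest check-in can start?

08:56

The flight starts at 12:06 − 65 min = 11:01.
The taxi ride starts at 11:01 − 168 min = 08:13.
Baggage claim starts at 08:13 + 43 min = 08:56.
Check-in is bounded by baggage claim, so the earliest it can start is 08:56.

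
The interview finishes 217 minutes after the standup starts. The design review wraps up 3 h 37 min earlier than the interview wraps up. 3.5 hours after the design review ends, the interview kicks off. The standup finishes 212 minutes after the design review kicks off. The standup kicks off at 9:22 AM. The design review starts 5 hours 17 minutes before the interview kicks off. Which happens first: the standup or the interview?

The interview ends at 9:22 AM + 217 min = 12:59 PM.
The design review ends at 12:59 PM − 217 min = 9:22 AM.
The interview starts at 9:22 AM + 210 min = 12:52 PM.
The standup starts at 9:22 AM and the interview starts at 12:52 PM, so the standup is first.

the standup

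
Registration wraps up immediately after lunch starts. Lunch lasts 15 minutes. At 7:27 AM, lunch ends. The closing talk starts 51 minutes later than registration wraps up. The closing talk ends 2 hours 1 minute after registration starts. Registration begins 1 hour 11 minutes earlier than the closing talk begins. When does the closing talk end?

8:53 AM

Lunch starts at 7:27 AM − 15 min = 7:12 AM.
So registration ends at 7:12 AM.
The closing talk starts at 7:12 AM + 51 min = 8:03 AM.
Registration starts at 8:03 AM − 71 min = 6:52 AM.
The closing talk ends at 6:52 AM + 121 min = 8:53 AM.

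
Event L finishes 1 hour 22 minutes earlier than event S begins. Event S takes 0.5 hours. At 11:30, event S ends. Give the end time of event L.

Event S starts at 11:30 − 30 min = 11:00.
Event L ends at 11:00 − 82 min = 09:38.

09:38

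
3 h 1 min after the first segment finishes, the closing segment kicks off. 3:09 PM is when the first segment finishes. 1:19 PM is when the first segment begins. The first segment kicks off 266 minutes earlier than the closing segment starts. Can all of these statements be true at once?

No

The closing segment starts at 3:09 PM + 181 min = 6:10 PM.
The first segment starts at 6:10 PM − 266 min = 1:44 PM.
But the first segment is also said to start at 1:19 PM — a 25-minute conflict.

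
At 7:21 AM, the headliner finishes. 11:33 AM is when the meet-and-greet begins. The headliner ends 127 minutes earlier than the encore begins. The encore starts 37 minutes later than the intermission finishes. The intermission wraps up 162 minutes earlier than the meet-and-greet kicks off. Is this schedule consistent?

The intermission ends at 11:33 AM − 162 min = 8:51 AM.
The encore starts at 8:51 AM + 37 min = 9:28 AM.
The headliner ends at 9:28 AM − 127 min = 7:21 AM.
That matches the stated 7:21 AM, so the schedule is consistent.

Yes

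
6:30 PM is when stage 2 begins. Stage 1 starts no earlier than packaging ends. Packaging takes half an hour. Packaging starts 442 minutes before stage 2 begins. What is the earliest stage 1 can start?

Packaging starts at 6:30 PM − 442 min = 11:08 AM.
Packaging ends at 11:08 AM + 30 min = 11:38 AM.
Stage 1 is bounded by packaging, so the earliest it can start is 11:38 AM.

11:38 AM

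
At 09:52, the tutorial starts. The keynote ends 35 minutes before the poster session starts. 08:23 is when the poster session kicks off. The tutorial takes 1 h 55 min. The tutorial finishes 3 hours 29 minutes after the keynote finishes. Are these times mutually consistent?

No

The keynote ends at 08:23 − 35 min = 07:48.
The tutorial ends at 07:48 + 209 min = 11:17.
The tutorial starts at 11:17 − 115 min = 09:22.
But the tutorial is also said to start at 09:52 — a 30-minute conflict.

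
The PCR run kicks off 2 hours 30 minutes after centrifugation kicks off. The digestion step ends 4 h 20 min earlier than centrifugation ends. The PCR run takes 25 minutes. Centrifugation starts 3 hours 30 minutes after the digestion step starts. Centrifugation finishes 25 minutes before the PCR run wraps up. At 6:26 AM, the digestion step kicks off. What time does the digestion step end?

8:06 AM

Centrifugation starts at 6:26 AM + 210 min = 9:56 AM.
The PCR run starts at 9:56 AM + 150 min = 12:26 PM.
The PCR run ends at 12:26 PM + 25 min = 12:51 PM.
Centrifugation ends at 12:51 PM − 25 min = 12:26 PM.
The digestion step ends at 12:26 PM − 260 min = 8:06 AM.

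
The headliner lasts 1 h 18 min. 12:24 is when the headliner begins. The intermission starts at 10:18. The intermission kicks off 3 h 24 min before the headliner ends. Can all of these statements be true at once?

The headliner ends at 12:24 + 78 min = 13:42.
The intermission starts at 13:42 − 204 min = 10:18.
That matches the stated 10:18, so the schedule is consistent.

Yes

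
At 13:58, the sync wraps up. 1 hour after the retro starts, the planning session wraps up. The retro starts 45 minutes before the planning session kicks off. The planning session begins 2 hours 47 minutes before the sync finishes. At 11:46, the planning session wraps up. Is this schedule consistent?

The planning session starts at 13:58 − 167 min = 11:11.
The retro starts at 11:11 − 45 min = 10:26.
The planning session ends at 10:26 + 60 min = 11:26.
But the planning session is also said to end at 11:46 — a 20-minute conflict.

No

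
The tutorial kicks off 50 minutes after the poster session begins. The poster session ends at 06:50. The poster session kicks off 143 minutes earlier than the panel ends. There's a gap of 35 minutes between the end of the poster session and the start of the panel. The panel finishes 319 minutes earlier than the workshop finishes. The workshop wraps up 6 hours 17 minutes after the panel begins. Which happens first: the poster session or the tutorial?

The panel starts at 06:50 + 35 min = 07:25.
The workshop ends at 07:25 + 377 min = 13:42.
The panel ends at 13:42 − 319 min = 08:23.
The poster session starts at 08:23 − 143 min = 06:00.
The tutorial starts at 06:00 + 50 min = 06:50.
The poster session starts at 06:00 and the tutorial starts at 06:50, so the poster session is first.

the poster session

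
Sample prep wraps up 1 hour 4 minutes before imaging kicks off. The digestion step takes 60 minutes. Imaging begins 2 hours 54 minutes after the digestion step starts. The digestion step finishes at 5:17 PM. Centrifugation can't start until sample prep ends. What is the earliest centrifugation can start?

6:07 PM

The digestion step starts at 5:17 PM − 60 min = 4:17 PM.
Imaging starts at 4:17 PM + 174 min = 7:11 PM.
Sample prep ends at 7:11 PM − 64 min = 6:07 PM.
Centrifugation is bounded by sample prep, so the earliest it can start is 6:07 PM.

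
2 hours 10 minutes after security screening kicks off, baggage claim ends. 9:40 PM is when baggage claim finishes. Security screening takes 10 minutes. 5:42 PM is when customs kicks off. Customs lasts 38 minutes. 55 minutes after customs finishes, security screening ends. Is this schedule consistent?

No

Customs ends at 5:42 PM + 38 min = 6:20 PM.
Security screening ends at 6:20 PM + 55 min = 7:15 PM.
Security screening starts at 7:15 PM − 10 min = 7:05 PM.
Baggage claim ends at 7:05 PM + 130 min = 9:15 PM.
But baggage claim is also said to end at 9:40 PM — a 25-minute conflict.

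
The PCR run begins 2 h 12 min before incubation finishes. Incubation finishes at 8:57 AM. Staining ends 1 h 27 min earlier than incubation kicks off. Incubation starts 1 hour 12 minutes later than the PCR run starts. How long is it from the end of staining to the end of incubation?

The PCR run starts at 8:57 AM − 132 min = 6:45 AM.
Incubation starts at 6:45 AM + 72 min = 7:57 AM.
Staining ends at 7:57 AM − 87 min = 6:30 AM.
From 6:30 AM to 8:57 AM is 2 h 27 min.

2 h 27 min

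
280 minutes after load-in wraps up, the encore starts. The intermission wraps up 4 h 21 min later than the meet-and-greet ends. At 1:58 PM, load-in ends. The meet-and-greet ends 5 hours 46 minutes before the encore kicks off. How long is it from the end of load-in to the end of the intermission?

The encore starts at 1:58 PM + 280 min = 6:38 PM.
The meet-and-greet ends at 6:38 PM − 346 min = 12:52 PM.
The intermission ends at 12:52 PM + 261 min = 5:13 PM.
From 1:58 PM to 5:13 PM is 195 minutes.

195 minutes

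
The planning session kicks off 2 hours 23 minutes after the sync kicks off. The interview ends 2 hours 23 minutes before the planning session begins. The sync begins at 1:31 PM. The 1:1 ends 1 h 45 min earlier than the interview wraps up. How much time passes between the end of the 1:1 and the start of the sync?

1 hour 45 minutes

The planning session starts at 1:31 PM + 143 min = 3:54 PM.
The interview ends at 3:54 PM − 143 min = 1:31 PM.
The 1:1 ends at 1:31 PM − 105 min = 11:46 AM.
From 11:46 AM to 1:31 PM is 1 hour 45 minutes.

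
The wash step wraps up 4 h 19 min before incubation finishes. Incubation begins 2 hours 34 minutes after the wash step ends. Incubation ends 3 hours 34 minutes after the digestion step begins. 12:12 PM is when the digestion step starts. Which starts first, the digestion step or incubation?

Incubation ends at 12:12 PM + 214 min = 3:46 PM.
The wash step ends at 3:46 PM − 259 min = 11:27 AM.
Incubation starts at 11:27 AM + 154 min = 2:01 PM.
The digestion step starts at 12:12 PM and incubation starts at 2:01 PM, so the digestion step is first.

the digestion step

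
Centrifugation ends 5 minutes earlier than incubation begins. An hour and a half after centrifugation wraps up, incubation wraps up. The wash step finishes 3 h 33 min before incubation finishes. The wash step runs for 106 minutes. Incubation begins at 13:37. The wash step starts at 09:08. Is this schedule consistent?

No

Centrifugation ends at 13:37 − 5 min = 13:32.
Incubation ends at 13:32 + 90 min = 15:02.
The wash step ends at 15:02 − 213 min = 11:29.
The wash step starts at 11:29 − 106 min = 09:43.
But the wash step is also said to start at 09:08 — a 35-minute conflict.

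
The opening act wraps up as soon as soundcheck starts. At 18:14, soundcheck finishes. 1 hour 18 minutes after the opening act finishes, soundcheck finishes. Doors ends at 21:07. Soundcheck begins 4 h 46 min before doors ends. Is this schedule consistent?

No

Soundcheck starts at 21:07 − 286 min = 16:21.
So the opening act ends at 16:21.
Soundcheck ends at 16:21 + 78 min = 17:39.
But soundcheck is also said to end at 18:14 — a 35-minute conflict.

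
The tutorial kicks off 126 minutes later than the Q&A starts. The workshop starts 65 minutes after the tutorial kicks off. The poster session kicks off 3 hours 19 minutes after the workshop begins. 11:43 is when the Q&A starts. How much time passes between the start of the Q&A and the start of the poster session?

6.5 hours

The tutorial starts at 11:43 + 126 min = 13:49.
The workshop starts at 13:49 + 65 min = 14:54.
The poster session starts at 14:54 + 199 min = 18:13.
From 11:43 to 18:13 is 6.5 hours.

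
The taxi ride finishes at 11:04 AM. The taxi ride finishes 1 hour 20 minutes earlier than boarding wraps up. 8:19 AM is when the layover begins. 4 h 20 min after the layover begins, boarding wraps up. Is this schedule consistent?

Boarding ends at 8:19 AM + 260 min = 12:39 PM.
The taxi ride ends at 12:39 PM − 80 min = 11:19 AM.
But the taxi ride is also said to end at 11:04 AM — a 15-minute conflict.

No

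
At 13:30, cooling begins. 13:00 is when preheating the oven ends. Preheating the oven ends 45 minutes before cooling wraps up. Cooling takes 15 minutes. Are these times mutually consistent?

Cooling ends at 13:30 + 15 min = 13:45.
Preheating the oven ends at 13:45 − 45 min = 13:00.
That matches the stated 13:00, so the schedule is consistent.

Yes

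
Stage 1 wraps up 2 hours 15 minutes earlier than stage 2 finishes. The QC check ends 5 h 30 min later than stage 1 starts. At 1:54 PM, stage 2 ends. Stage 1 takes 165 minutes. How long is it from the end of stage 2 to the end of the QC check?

Stage 1 ends at 1:54 PM − 135 min = 11:39 AM.
Stage 1 starts at 11:39 AM − 165 min = 8:54 AM.
The QC check ends at 8:54 AM + 330 min = 2:24 PM.
From 1:54 PM to 2:24 PM is 30 minutes.

30 minutes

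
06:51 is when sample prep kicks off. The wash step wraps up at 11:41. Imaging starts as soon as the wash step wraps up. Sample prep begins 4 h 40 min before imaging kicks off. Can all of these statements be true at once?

Imaging starts at 11:41.
Sample prep starts at 11:41 − 280 min = 07:01.
But sample prep is also said to start at 06:51 — a 10-minute conflict.

No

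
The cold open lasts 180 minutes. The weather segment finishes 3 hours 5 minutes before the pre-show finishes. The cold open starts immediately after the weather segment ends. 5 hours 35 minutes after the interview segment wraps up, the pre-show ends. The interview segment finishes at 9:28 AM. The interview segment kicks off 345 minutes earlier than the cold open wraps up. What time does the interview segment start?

The pre-show ends at 9:28 AM + 335 min = 3:03 PM.
The weather segment ends at 3:03 PM − 185 min = 11:58 AM.
So the cold open starts at 11:58 AM.
The cold open ends at 11:58 AM + 180 min = 2:58 PM.
The interview segment starts at 2:58 PM − 345 min = 9:13 AM.

9:13 AM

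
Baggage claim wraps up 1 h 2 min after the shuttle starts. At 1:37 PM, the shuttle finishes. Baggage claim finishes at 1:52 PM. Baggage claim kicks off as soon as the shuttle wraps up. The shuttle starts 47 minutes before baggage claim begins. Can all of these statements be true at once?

Baggage claim starts at 1:37 PM.
The shuttle starts at 1:37 PM − 47 min = 12:50 PM.
Baggage claim ends at 12:50 PM + 62 min = 1:52 PM.
That matches the stated 1:52 PM, so the schedule is consistent.

Yes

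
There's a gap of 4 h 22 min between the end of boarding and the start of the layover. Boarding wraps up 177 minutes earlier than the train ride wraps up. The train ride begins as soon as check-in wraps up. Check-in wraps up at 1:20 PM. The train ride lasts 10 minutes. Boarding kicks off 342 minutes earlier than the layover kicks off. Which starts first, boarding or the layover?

The train ride starts at 1:20 PM.
The train ride ends at 1:20 PM + 10 min = 1:30 PM.
Boarding ends at 1:30 PM − 177 min = 10:33 AM.
The layover starts at 10:33 AM + 262 min = 2:55 PM.
Boarding starts at 2:55 PM − 342 min = 9:13 AM.
Boarding starts at 9:13 AM and the layover starts at 2:55 PM, so boarding is first.

boarding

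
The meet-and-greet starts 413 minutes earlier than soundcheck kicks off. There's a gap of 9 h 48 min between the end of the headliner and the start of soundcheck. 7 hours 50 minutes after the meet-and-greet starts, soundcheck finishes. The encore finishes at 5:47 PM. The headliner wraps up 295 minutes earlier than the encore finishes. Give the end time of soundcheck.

The headliner ends at 5:47 PM − 295 min = 12:52 PM.
Soundcheck starts at 12:52 PM + 588 min = 10:40 PM.
The meet-and-greet starts at 10:40 PM − 413 min = 3:47 PM.
Soundcheck ends at 3:47 PM + 470 min = 11:37 PM.

11:37 PM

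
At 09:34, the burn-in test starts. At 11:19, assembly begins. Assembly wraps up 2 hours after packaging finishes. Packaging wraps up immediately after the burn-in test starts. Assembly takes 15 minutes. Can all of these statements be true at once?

Packaging ends at 09:34.
Assembly ends at 09:34 + 120 min = 11:34.
Assembly starts at 11:34 − 15 min = 11:19.
That matches the stated 11:19, so the schedule is consistent.

Yes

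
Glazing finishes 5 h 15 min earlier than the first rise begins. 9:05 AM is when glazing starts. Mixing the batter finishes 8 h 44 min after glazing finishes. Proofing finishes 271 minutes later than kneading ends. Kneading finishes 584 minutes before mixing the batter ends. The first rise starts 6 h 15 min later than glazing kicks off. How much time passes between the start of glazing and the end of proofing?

4 hours 31 minutes

The first rise starts at 9:05 AM + 375 min = 3:20 PM.
Glazing ends at 3:20 PM − 315 min = 10:05 AM.
Mixing the batter ends at 10:05 AM + 524 min = 6:49 PM.
Kneading ends at 6:49 PM − 584 min = 9:05 AM.
Proofing ends at 9:05 AM + 271 min = 1:36 PM.
From 9:05 AM to 1:36 PM is 4 hours 31 minutes.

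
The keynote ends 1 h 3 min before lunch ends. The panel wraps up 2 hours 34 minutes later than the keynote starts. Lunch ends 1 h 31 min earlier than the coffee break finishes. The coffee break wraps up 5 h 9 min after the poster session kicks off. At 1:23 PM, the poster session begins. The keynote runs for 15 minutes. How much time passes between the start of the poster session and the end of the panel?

The coffee break ends at 1:23 PM + 309 min = 6:32 PM.
Lunch ends at 6:32 PM − 91 min = 5:01 PM.
The keynote ends at 5:01 PM − 63 min = 3:58 PM.
The keynote starts at 3:58 PM − 15 min = 3:43 PM.
The panel ends at 3:43 PM + 154 min = 6:17 PM.
From 1:23 PM to 6:17 PM is 4 hours 54 minutes.

4 hours 54 minutes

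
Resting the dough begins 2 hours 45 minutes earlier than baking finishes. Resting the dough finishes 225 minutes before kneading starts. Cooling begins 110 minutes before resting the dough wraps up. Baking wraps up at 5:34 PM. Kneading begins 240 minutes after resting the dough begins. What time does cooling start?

Resting the dough starts at 5:34 PM − 165 min = 2:49 PM.
Kneading starts at 2:49 PM + 240 min = 6:49 PM.
Resting the dough ends at 6:49 PM − 225 min = 3:04 PM.
Cooling starts at 3:04 PM − 110 min = 1:14 PM.

1:14 PM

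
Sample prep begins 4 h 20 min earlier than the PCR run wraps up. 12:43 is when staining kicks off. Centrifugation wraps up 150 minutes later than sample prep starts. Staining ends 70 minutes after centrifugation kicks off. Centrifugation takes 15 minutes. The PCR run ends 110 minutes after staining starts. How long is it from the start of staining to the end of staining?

The PCR run ends at 12:43 + 110 min = 14:33.
Sample prep starts at 14:33 − 260 min = 10:13.
Centrifugation ends at 10:13 + 150 min = 12:43.
Centrifugation starts at 12:43 − 15 min = 12:28.
Staining ends at 12:28 + 70 min = 13:38.
From 12:43 to 13:38 is 55 minutes.

55 minutes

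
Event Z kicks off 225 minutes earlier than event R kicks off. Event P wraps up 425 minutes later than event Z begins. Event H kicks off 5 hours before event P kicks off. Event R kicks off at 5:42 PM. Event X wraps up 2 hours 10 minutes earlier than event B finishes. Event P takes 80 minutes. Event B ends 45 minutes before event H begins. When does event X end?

Event Z starts at 5:42 PM − 225 min = 1:57 PM.
Event P ends at 1:57 PM + 425 min = 9:02 PM.
Event P starts at 9:02 PM − 80 min = 7:42 PM.
Event H starts at 7:42 PM − 300 min = 2:42 PM.
Event B ends at 2:42 PM − 45 min = 1:57 PM.
Event X ends at 1:57 PM − 130 min = 11:47 AM.

11:47 AM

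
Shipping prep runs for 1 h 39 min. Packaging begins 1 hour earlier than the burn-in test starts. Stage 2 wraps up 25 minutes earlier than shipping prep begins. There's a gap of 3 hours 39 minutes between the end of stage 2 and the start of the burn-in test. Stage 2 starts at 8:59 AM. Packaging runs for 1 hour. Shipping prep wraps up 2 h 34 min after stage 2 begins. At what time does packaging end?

Shipping prep ends at 8:59 AM + 154 min = 11:33 AM.
Shipping prep starts at 11:33 AM − 99 min = 9:54 AM.
Stage 2 ends at 9:54 AM − 25 min = 9:29 AM.
The burn-in test starts at 9:29 AM + 219 min = 1:08 PM.
Packaging starts at 1:08 PM − 60 min = 12:08 PM.
Packaging ends at 12:08 PM + 60 min = 1:08 PM.

1:08 PM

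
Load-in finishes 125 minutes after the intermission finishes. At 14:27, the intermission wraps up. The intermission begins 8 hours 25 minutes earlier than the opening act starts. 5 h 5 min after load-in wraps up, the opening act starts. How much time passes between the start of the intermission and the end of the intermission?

Load-in ends at 14:27 + 125 min = 16:32.
The opening act starts at 16:32 + 305 min = 21:37.
The intermission starts at 21:37 − 505 min = 13:12.
From 13:12 to 14:27 is 1 hour 15 minutes.

1 hour 15 minutes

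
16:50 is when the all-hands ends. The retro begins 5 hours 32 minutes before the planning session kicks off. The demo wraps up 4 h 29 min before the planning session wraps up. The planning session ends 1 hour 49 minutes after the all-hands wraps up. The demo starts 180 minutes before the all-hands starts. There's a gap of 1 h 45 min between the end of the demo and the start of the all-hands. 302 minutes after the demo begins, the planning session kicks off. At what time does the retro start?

The planning session ends at 16:50 + 109 min = 18:39.
The demo ends at 18:39 − 269 min = 14:10.
The all-hands starts at 14:10 + 105 min = 15:55.
The demo starts at 15:55 − 180 min = 12:55.
The planning session starts at 12:55 + 302 min = 17:57.
The retro starts at 17:57 − 332 min = 12:25.

12:25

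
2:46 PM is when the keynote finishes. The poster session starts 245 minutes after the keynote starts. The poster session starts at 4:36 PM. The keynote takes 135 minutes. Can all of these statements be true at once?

Yes

The keynote starts at 2:46 PM − 135 min = 12:31 PM.
The poster session starts at 12:31 PM + 245 min = 4:36 PM.
That matches the stated 4:36 PM, so the schedule is consistent.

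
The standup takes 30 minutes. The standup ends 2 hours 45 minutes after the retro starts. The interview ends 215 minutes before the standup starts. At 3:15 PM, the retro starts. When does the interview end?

1:55 PM

The standup ends at 3:15 PM + 165 min = 6:00 PM.
The standup starts at 6:00 PM − 30 min = 5:30 PM.
The interview ends at 5:30 PM − 215 min = 1:55 PM.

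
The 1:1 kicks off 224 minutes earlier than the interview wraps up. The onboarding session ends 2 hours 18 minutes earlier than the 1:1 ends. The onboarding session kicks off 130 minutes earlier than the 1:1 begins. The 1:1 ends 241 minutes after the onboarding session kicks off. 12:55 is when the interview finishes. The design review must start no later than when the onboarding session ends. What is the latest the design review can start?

The 1:1 starts at 12:55 − 224 min = 09:11.
The onboarding session starts at 09:11 − 130 min = 07:01.
The 1:1 ends at 07:01 + 241 min = 11:02.
The onboarding session ends at 11:02 − 138 min = 08:44.
The design review is bounded by the onboarding session, so the latest it can start is 08:44.

08:44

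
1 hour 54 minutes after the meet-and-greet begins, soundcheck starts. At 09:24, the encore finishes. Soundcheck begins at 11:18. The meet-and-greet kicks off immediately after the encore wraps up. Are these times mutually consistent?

The meet-and-greet starts at 09:24.
Soundcheck starts at 09:24 + 114 min = 11:18.
That matches the stated 11:18, so the schedule is consistent.

Yes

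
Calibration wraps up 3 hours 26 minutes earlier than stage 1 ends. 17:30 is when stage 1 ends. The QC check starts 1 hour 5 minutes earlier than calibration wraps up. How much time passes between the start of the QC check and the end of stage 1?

271 minutes

Calibration ends at 17:30 − 206 min = 14:04.
The QC check starts at 14:04 − 65 min = 12:59.
From 12:59 to 17:30 is 271 minutes.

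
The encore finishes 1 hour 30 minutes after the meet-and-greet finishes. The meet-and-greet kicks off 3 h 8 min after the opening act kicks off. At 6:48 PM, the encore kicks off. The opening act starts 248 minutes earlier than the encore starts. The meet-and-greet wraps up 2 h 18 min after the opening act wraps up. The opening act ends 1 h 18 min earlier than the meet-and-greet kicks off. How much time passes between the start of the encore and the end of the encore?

an hour and a half

The opening act starts at 6:48 PM − 248 min = 2:40 PM.
The meet-and-greet starts at 2:40 PM + 188 min = 5:48 PM.
The opening act ends at 5:48 PM − 78 min = 4:30 PM.
The meet-and-greet ends at 4:30 PM + 138 min = 6:48 PM.
The encore ends at 6:48 PM + 90 min = 8:18 PM.
From 6:48 PM to 8:18 PM is an hour and a half.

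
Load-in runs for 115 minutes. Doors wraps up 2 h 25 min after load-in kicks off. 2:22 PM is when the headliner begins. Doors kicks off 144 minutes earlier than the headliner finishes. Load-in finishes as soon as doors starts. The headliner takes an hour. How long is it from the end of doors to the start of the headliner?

54 minutes

The headliner ends at 2:22 PM + 60 min = 3:22 PM.
Doors starts at 3:22 PM − 144 min = 12:58 PM.
So load-in ends at 12:58 PM.
Load-in starts at 12:58 PM − 115 min = 11:03 AM.
Doors ends at 11:03 AM + 145 min = 1:28 PM.
From 1:28 PM to 2:22 PM is 54 minutes.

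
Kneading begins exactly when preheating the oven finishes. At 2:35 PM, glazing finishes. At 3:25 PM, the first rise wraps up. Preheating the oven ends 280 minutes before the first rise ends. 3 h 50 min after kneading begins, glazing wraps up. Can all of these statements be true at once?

Preheating the oven ends at 3:25 PM − 280 min = 10:45 AM.
So kneading starts at 10:45 AM.
Glazing ends at 10:45 AM + 230 min = 2:35 PM.
That matches the stated 2:35 PM, so the schedule is consistent.

Yes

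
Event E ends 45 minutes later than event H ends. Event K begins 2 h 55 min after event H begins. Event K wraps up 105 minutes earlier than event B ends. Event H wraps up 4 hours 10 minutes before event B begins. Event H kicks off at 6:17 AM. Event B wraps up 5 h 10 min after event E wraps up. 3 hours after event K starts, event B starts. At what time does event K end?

12:12 PM

Event K starts at 6:17 AM + 175 min = 9:12 AM.
Event B starts at 9:12 AM + 180 min = 12:12 PM.
Event H ends at 12:12 PM − 250 min = 8:02 AM.
Event E ends at 8:02 AM + 45 min = 8:47 AM.
Event B ends at 8:47 AM + 310 min = 1:57 PM.
Event K ends at 1:57 PM − 105 min = 12:12 PM.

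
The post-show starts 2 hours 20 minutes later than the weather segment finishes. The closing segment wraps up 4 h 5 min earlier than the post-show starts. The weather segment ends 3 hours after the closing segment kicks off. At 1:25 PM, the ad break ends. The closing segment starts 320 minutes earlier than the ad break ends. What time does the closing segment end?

The closing segment starts at 1:25 PM − 320 min = 8:05 AM.
The weather segment ends at 8:05 AM + 180 min = 11:05 AM.
The post-show starts at 11:05 AM + 140 min = 1:25 PM.
The closing segment ends at 1:25 PM − 245 min = 9:20 AM.

9:20 AM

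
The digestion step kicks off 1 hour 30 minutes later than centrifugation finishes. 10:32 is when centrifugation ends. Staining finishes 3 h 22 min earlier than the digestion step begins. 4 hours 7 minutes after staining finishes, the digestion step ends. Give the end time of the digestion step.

The digestion step starts at 10:32 + 90 min = 12:02.
Staining ends at 12:02 − 202 min = 08:40.
The digestion step ends at 08:40 + 247 min = 12:47.

12:47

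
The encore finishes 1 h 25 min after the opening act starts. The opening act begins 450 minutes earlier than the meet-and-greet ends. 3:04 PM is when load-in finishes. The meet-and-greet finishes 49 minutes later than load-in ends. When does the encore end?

9:48 AM

The meet-and-greet ends at 3:04 PM + 49 min = 3:53 PM.
The opening act starts at 3:53 PM − 450 min = 8:23 AM.
The encore ends at 8:23 AM + 85 min = 9:48 AM.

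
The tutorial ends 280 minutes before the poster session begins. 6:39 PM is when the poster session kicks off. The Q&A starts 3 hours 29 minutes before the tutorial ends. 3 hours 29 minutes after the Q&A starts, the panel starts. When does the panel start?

The tutorial ends at 6:39 PM − 280 min = 1:59 PM.
The Q&A starts at 1:59 PM − 209 min = 10:30 AM.
The panel starts at 10:30 AM + 209 min = 1:59 PM.

1:59 PM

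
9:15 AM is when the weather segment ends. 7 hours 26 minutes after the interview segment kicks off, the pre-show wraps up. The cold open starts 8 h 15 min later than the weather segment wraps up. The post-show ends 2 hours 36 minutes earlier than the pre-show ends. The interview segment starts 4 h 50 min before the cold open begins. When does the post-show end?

5:30 PM

The cold open starts at 9:15 AM + 495 min = 5:30 PM.
The interview segment starts at 5:30 PM − 290 min = 12:40 PM.
The pre-show ends at 12:40 PM + 446 min = 8:06 PM.
The post-show ends at 8:06 PM − 156 min = 5:30 PM.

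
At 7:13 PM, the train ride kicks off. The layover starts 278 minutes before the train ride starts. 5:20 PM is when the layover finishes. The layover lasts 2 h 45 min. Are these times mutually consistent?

The layover starts at 7:13 PM − 278 min = 2:35 PM.
The layover ends at 2:35 PM + 165 min = 5:20 PM.
That matches the stated 5:20 PM, so the schedule is consistent.

Yes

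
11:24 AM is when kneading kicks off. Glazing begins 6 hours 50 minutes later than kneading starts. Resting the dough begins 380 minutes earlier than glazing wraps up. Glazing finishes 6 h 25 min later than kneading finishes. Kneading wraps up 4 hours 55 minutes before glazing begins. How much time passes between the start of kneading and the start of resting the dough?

two hours

Glazing starts at 11:24 AM + 410 min = 6:14 PM.
Kneading ends at 6:14 PM − 295 min = 1:19 PM.
Glazing ends at 1:19 PM + 385 min = 7:44 PM.
Resting the dough starts at 7:44 PM − 380 min = 1:24 PM.
From 11:24 AM to 1:24 PM is two hours.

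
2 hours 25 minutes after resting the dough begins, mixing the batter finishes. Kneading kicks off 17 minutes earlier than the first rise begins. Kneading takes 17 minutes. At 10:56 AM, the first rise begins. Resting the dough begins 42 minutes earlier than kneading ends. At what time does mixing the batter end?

12:39 PM

Kneading starts at 10:56 AM − 17 min = 10:39 AM.
Kneading ends at 10:39 AM + 17 min = 10:56 AM.
Resting the dough starts at 10:56 AM − 42 min = 10:14 AM.
Mixing the batter ends at 10:14 AM + 145 min = 12:39 PM.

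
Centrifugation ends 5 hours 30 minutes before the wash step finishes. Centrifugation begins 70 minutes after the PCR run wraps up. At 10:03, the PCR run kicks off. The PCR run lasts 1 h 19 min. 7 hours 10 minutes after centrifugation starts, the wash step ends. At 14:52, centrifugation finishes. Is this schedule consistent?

The PCR run ends at 10:03 + 79 min = 11:22.
Centrifugation starts at 11:22 + 70 min = 12:32.
The wash step ends at 12:32 + 430 min = 19:42.
Centrifugation ends at 19:42 − 330 min = 14:12.
But centrifugation is also said to end at 14:52 — a 40-minute conflict.

No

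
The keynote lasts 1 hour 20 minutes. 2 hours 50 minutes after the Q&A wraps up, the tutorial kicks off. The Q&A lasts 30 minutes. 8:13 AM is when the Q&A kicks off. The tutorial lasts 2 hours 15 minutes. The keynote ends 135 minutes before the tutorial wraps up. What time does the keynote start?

The Q&A ends at 8:13 AM + 30 min = 8:43 AM.
The tutorial starts at 8:43 AM + 170 min = 11:33 AM.
The tutorial ends at 11:33 AM + 135 min = 1:48 PM.
The keynote ends at 1:48 PM − 135 min = 11:33 AM.
The keynote starts at 11:33 AM − 80 min = 10:13 AM.

10:13 AM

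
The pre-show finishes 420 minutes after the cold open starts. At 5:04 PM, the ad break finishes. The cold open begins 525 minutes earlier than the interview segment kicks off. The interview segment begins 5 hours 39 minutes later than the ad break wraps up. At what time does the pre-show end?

8:58 PM

The interview segment starts at 5:04 PM + 339 min = 10:43 PM.
The cold open starts at 10:43 PM − 525 min = 1:58 PM.
The pre-show ends at 1:58 PM + 420 min = 8:58 PM.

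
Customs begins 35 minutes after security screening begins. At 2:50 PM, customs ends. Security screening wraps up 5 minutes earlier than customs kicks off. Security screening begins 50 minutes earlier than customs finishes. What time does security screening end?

2:30 PM

Security screening starts at 2:50 PM − 50 min = 2:00 PM.
Customs starts at 2:00 PM + 35 min = 2:35 PM.
Security screening ends at 2:35 PM − 5 min = 2:30 PM.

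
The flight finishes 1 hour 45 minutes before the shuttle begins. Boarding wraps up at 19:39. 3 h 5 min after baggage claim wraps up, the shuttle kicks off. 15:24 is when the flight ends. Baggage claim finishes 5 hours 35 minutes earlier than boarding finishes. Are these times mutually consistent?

Yes

Baggage claim ends at 19:39 − 335 min = 14:04.
The shuttle starts at 14:04 + 185 min = 17:09.
The flight ends at 17:09 − 105 min = 15:24.
That matches the stated 15:24, so the schedule is consistent.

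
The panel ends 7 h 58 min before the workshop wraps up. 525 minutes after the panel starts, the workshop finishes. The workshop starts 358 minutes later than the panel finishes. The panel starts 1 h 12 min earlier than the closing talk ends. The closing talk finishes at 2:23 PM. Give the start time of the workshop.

The panel starts at 2:23 PM − 72 min = 1:11 PM.
The workshop ends at 1:11 PM + 525 min = 9:56 PM.
The panel ends at 9:56 PM − 478 min = 1:58 PM.
The workshop starts at 1:58 PM + 358 min = 7:56 PM.

7:56 PM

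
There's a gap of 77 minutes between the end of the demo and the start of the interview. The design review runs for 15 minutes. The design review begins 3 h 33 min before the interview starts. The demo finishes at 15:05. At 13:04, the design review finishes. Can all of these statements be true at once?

Yes

The interview starts at 15:05 + 77 min = 16:22.
The design review starts at 16:22 − 213 min = 12:49.
The design review ends at 12:49 + 15 min = 13:04.
That matches the stated 13:04, so the schedule is consistent.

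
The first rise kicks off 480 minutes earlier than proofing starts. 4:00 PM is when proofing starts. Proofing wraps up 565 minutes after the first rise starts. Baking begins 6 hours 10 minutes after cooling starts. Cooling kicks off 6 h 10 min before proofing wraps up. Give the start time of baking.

5:25 PM

The first rise starts at 4:00 PM − 480 min = 8:00 AM.
Proofing ends at 8:00 AM + 565 min = 5:25 PM.
Cooling starts at 5:25 PM − 370 min = 11:15 AM.
Baking starts at 11:15 AM + 370 min = 5:25 PM.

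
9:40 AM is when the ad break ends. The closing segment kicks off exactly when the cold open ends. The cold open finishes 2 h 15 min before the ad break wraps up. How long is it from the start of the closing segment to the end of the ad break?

135 minutes

The cold open ends at 9:40 AM − 135 min = 7:25 AM.
So the closing segment starts at 7:25 AM.
From 7:25 AM to 9:40 AM is 135 minutes.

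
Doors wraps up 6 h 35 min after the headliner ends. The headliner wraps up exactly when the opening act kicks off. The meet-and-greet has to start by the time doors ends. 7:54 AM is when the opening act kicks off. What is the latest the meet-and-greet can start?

2:29 PM

The headliner ends at 7:54 AM.
Doors ends at 7:54 AM + 395 min = 2:29 PM.
The meet-and-greet is bounded by doors, so the latest it can start is 2:29 PM.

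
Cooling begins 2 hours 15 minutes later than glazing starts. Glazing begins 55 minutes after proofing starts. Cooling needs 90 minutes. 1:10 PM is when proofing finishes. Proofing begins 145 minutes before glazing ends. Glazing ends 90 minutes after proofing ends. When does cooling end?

Glazing ends at 1:10 PM + 90 min = 2:40 PM.
Proofing starts at 2:40 PM − 145 min = 12:15 PM.
Glazing starts at 12:15 PM + 55 min = 1:10 PM.
Cooling starts at 1:10 PM + 135 min = 3:25 PM.
Cooling ends at 3:25 PM + 90 min = 4:55 PM.

4:55 PM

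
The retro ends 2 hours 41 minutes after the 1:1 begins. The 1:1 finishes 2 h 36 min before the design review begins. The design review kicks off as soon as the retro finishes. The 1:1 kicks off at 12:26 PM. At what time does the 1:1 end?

12:31 PM

The retro ends at 12:26 PM + 161 min = 3:07 PM.
So the design review starts at 3:07 PM.
The 1:1 ends at 3:07 PM − 156 min = 12:31 PM.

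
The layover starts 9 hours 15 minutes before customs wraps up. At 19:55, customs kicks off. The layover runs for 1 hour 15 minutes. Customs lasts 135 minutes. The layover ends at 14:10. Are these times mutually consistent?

Yes

Customs ends at 19:55 + 135 min = 22:10.
The layover starts at 22:10 − 555 min = 12:55.
The layover ends at 12:55 + 75 min = 14:10.
That matches the stated 14:10, so the schedule is consistent.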